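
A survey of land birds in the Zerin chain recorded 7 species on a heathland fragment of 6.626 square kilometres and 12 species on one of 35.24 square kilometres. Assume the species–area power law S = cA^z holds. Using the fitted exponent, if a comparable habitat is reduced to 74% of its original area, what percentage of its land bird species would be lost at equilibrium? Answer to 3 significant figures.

z = ln(12/7) / ln(35.24/6.626) = 0.5390 / 1.6712 = 0.3225
S_new/S_old = (A_new/A_old)^z = 0.74^0.3225 = exp(0.3225 × -0.3011) = 0.9075
Fraction lost = 1 − 0.9075 = 0.09255

9.25%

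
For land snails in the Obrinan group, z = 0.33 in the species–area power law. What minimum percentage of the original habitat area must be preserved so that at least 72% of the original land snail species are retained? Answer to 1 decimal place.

Need (A_new/A_old)^0.33 = 0.72, so A_new/A_old = 0.72^(1/0.33) = 0.72^3.03
ln(A_new/A_old) = ln 0.72 / 0.33 = -0.3285 / 0.33 = -0.9955
A_new/A_old = e^-0.9955 ≈ 0.3696

37.0%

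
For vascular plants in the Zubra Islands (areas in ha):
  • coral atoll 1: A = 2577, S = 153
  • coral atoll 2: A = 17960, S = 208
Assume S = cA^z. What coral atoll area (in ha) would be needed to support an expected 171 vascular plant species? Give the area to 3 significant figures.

z = ln(208/153) / ln(17960/2577) = 0.3071 / 1.9415 = 0.1582
c = 153 / 2577^0.1582 = 153 / 3.464 = 44.17
A = (171/44.17)^(1/0.1582) ⇒ ln A = ln(3.871)/0.1582 = 8.5576
A = e^8.5576 ≈ 5206 ha

5210 ha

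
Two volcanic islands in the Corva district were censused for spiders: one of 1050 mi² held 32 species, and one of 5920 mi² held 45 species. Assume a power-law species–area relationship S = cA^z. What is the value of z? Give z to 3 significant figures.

Taking logs: ln S = ln c + z ln A, so z = (ln S₂ − ln S₁)/(ln A₂ − ln A₁).
z = ln(45/32) / ln(5920/1050) = ln(1.406) / ln(5.638) = 0.3409 / 1.7295 = 0.1971

0.197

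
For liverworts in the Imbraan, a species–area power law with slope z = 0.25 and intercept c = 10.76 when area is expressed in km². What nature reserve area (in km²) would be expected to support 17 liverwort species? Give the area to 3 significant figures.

6.23 km²

17 = 10.76 × A^0.25  ⇒  A^0.25 = 17/10.76 = 1.58
ln A = ln(1.58) / 0.25 = 0.4574 / 0.25 = 1.8295
A = e^1.8295 ≈ 6.231 km²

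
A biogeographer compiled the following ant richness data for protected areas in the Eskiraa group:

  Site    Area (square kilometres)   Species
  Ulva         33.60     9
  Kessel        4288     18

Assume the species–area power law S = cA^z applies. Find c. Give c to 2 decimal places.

z = ln(S₂/S₁) / ln(A₂/A₁) = ln(18/9) / ln(4288/33.6) = 0.6931 / 4.8490 = 0.1429
c = S₁ / A₁^z = 9 / 33.6^0.1429 = 9 / 1.653 = 5.446

5.45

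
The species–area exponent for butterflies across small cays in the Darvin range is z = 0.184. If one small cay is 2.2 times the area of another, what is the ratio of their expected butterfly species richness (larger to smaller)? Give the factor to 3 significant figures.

S₂/S₁ = (A₂/A₁)^z = 2.2^0.184
ln(S₂/S₁) = 0.184 × ln 2.2 = 0.184 × 0.7885 = 0.1451
S₂/S₁ = e^0.1451 ≈ 1.156

1.16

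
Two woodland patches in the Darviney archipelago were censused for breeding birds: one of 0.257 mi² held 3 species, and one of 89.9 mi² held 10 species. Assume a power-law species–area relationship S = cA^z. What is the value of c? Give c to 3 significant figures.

3.97

z = ln(S₂/S₁) / ln(A₂/A₁) = ln(10/3) / ln(89.9/0.257) = 1.2040 / 5.8574 = 0.2055
c = S₁ / A₁^z = 3 / 0.257^0.2055 = 3 / 0.7563 = 3.967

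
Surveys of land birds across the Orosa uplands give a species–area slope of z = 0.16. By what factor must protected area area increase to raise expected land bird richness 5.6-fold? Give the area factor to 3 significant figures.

(A₂/A₁)^0.16 = 5.6, so A₂/A₁ = 5.6^(1/0.16) = 5.6^6.25
ln(A₂/A₁) = ln 5.6 / 0.16 = 1.7228 / 0.16 = 10.7673
A₂/A₁ = e^10.7673 ≈ 47443

47400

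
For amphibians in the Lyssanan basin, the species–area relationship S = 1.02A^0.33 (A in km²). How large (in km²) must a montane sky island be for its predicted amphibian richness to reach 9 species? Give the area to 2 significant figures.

730 km²

9 = 1.02 × A^0.33  ⇒  A^0.33 = 9/1.02 = 8.824
ln A = ln(8.824) / 0.33 = 2.1774 / 0.33 = 6.5982
A = e^6.5982 ≈ 733.8 km²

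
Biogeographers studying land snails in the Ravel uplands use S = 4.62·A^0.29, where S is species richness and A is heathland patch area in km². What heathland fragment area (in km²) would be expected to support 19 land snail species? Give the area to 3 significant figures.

19 = 4.62 × A^0.29  ⇒  A^0.29 = 19/4.62 = 4.113
ln A = ln(4.113) / 0.29 = 1.4140 / 0.29 = 4.8760
A = e^4.8760 ≈ 131.1 km²

131 km²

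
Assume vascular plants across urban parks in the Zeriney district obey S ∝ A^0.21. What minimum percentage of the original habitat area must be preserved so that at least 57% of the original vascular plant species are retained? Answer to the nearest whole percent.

7%

Need (A_new/A_old)^0.21 = 0.57, so A_new/A_old = 0.57^(1/0.21) = 0.57^4.762
ln(A_new/A_old) = ln 0.57 / 0.21 = -0.5621 / 0.21 = -2.6768
A_new/A_old = e^-2.6768 ≈ 0.06879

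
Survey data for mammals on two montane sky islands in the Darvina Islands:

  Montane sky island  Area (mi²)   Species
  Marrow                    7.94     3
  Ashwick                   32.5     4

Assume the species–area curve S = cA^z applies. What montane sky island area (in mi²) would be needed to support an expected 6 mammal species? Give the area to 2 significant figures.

z = ln(4/3) / ln(32.5/7.94) = 0.2877 / 1.4093 = 0.2041
c = 3 / 7.94^0.2041 = 3 / 1.526 = 1.965
A = (6/1.965)^(1/0.2041) ⇒ ln A = ln(3.053)/0.2041 = 5.4676
A = e^5.4676 ≈ 236.9 mi²

240 mi²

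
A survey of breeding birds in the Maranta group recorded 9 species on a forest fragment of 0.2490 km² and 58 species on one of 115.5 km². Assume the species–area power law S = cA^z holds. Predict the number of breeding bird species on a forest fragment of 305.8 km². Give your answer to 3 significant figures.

z = ln(58/9) / ln(115.5/0.249) = 1.8632 / 6.1396 = 0.3035
c = 9 / 0.249^0.3035 = 9 / 0.6558 = 13.72
S₃ = 13.72 × 305.8^0.3035 = 13.72 × 5.679 ≈ 77.94

77.9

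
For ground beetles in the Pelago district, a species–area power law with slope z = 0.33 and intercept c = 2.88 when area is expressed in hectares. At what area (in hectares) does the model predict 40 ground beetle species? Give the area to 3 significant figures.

40 = 2.88 × A^0.33  ⇒  A^0.33 = 40/2.88 = 13.89
ln A = ln(13.89) / 0.33 = 2.6311 / 0.33 = 7.9730
A = e^7.9730 ≈ 2902 hectares

2900 hectares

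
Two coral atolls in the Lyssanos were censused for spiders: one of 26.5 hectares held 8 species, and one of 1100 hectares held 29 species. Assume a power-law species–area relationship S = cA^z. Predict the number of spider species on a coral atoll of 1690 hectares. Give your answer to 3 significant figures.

z = ln(29/8) / ln(1100/26.5) = 1.2879 / 3.7259 = 0.3456
c = 8 / 26.5^0.3456 = 8 / 3.104 = 2.577
S₃ = 2.577 × 1690^0.3456 = 2.577 × 13.05 ≈ 33.64

33.6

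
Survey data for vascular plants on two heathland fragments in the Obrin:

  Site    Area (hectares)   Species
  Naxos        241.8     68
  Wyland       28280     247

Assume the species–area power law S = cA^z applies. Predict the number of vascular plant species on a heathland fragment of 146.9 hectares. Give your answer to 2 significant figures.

59

z = ln(247/68) / ln(28280/241.8) = 1.2899 / 4.7618 = 0.2709
c = 68 / 241.8^0.2709 = 68 / 4.422 = 15.38
S₃ = 15.38 × 146.9^0.2709 = 15.38 × 3.864 ≈ 59.41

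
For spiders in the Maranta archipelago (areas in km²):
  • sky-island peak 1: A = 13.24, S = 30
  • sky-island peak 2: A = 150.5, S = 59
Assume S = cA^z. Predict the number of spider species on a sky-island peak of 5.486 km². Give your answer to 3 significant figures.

z = ln(59/30) / ln(150.5/13.24) = 0.6763 / 2.4307 = 0.2782
c = 30 / 13.24^0.2782 = 30 / 2.052 = 14.62
S₃ = 14.62 × 5.486^0.2782 = 14.62 × 1.606 ≈ 23.48

23.5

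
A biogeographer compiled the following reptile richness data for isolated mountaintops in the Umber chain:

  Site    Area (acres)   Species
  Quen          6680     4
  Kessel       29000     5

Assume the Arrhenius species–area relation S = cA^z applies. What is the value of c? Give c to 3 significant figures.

z = ln(S₂/S₁) / ln(A₂/A₁) = ln(5/4) / ln(29000/6680) = 0.2231 / 1.4682 = 0.1520
c = S₁ / A₁^z = 4 / 6680^0.1520 = 4 / 3.813 = 1.049

1.05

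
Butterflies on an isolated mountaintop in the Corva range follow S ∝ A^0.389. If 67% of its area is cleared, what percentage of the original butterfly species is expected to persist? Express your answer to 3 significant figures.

65.0%

S_new/S_old = (A_new/A_old)^z = 0.33^0.389
= exp(0.389 × ln 0.33) = exp(0.389 × -1.1087) = exp(-0.4313) ≈ 0.6497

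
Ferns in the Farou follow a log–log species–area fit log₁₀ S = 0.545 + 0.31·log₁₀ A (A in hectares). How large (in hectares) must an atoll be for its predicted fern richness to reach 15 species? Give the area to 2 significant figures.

15 = 3.508 × A^0.31  ⇒  A^0.31 = 15/3.508 = 4.277
ln A = ln(4.277) / 0.31 = 1.4531 / 0.31 = 4.6876
A = e^4.6876 ≈ 108.6 hectares

110 hectares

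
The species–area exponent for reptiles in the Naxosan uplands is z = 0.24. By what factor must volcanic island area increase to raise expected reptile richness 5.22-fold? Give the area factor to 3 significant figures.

(A₂/A₁)^0.24 = 5.22, so A₂/A₁ = 5.22^(1/0.24) = 5.22^4.167
ln(A₂/A₁) = ln 5.22 / 0.24 = 1.6525 / 0.24 = 6.8854
A₂/A₁ = e^6.8854 ≈ 977.9

978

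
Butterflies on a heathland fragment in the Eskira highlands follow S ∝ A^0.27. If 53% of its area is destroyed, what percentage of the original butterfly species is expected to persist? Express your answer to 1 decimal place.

S_new/S_old = (A_new/A_old)^z = 0.47^0.27
= exp(0.27 × ln 0.47) = exp(0.27 × -0.7550) = exp(-0.2039) ≈ 0.8156

81.6%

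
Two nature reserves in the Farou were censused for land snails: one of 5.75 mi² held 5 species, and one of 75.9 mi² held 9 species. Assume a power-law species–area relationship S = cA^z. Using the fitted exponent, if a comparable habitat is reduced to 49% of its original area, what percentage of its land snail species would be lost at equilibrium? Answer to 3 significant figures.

15.0%

z = ln(9/5) / ln(75.9/5.75) = 0.5878 / 2.5802 = 0.2278
S_new/S_old = (A_new/A_old)^z = 0.49^0.2278 = exp(0.2278 × -0.7133) = 0.85
Fraction lost = 1 − 0.85 = 0.15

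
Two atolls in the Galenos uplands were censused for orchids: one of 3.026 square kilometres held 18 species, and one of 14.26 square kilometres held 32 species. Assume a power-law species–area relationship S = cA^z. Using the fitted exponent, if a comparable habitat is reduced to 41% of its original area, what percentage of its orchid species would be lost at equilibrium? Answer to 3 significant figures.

28.2%

z = ln(32/18) / ln(14.26/3.026) = 0.5754 / 1.5502 = 0.3712
S_new/S_old = (A_new/A_old)^z = 0.41^0.3712 = exp(0.3712 × -0.8916) = 0.7183
Fraction lost = 1 − 0.7183 = 0.2817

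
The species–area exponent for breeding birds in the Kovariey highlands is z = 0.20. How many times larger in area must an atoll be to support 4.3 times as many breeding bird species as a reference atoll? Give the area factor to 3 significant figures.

1470

(A₂/A₁)^0.2 = 4.3, so A₂/A₁ = 4.3^(1/0.2) = 4.3^5
ln(A₂/A₁) = ln 4.3 / 0.2 = 1.4586 / 0.2 = 7.2931
A₂/A₁ = e^7.2931 ≈ 1470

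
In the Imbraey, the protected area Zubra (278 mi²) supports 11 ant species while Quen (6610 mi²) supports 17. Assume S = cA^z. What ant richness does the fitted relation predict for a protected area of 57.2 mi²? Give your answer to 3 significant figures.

z = ln(17/11) / ln(6610/278) = 0.4353 / 3.1687 = 0.1374
c = 11 / 278^0.1374 = 11 / 2.167 = 5.077
S₃ = 5.077 × 57.2^0.1374 = 5.077 × 1.744 ≈ 8.852

8.85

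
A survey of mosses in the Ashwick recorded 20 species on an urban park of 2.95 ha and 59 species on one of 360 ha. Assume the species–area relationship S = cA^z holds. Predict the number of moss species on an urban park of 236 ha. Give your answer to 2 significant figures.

z = ln(59/20) / ln(360/2.95) = 1.0818 / 4.8043 = 0.2252
c = 20 / 2.95^0.2252 = 20 / 1.276 = 15.68
S₃ = 15.68 × 236^0.2252 = 15.68 × 3.422 ≈ 53.65

54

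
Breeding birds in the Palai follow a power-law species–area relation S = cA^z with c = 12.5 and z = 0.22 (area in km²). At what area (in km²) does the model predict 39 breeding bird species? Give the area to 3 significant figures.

176 km²

39 = 12.5 × A^0.22  ⇒  A^0.22 = 39/12.5 = 3.12
ln A = ln(3.12) / 0.22 = 1.1378 / 0.22 = 5.1720
A = e^5.1720 ≈ 176.3 km²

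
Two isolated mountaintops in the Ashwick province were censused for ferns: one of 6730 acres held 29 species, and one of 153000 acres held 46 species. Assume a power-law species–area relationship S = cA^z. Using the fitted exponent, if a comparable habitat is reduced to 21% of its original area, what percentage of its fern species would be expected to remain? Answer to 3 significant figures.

z = ln(46/29) / ln(153000/6730) = 0.4613 / 3.1239 = 0.1477
S_new/S_old = (A_new/A_old)^z = 0.21^0.1477 = exp(0.1477 × -1.5606) = 0.7941

79.4%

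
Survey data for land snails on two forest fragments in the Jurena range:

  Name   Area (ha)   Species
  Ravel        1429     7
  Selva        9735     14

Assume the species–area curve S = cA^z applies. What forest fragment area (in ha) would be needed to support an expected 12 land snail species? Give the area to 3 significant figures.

6350 ha

z = ln(14/7) / ln(9735/1429) = 0.6931 / 1.9188 = 0.3612
c = 7 / 1429^0.3612 = 7 / 13.8 = 0.5074
A = (12/0.5074)^(1/0.3612) ⇒ ln A = ln(23.65)/0.3612 = 8.7568
A = e^8.7568 ≈ 6354 ha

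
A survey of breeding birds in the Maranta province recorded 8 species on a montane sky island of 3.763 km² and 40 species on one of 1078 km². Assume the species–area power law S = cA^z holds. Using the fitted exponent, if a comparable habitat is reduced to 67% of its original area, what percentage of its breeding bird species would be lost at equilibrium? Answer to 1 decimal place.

10.8%

z = ln(40/8) / ln(1078/3.763) = 1.6094 / 5.6576 = 0.2845
S_new/S_old = (A_new/A_old)^z = 0.67^0.2845 = exp(0.2845 × -0.4005) = 0.8923
Fraction lost = 1 − 0.8923 = 0.1077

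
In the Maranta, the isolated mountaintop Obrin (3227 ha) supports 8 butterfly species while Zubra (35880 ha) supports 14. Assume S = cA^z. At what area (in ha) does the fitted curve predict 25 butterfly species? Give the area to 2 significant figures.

z = ln(14/8) / ln(35880/3227) = 0.5596 / 2.4086 = 0.2323
c = 8 / 3227^0.2323 = 8 / 6.535 = 1.224
A = (25/1.224)^(1/0.2323) ⇒ ln A = ln(20.42)/0.2323 = 12.9835
A = e^12.9835 ≈ 435181 ha

440000 ha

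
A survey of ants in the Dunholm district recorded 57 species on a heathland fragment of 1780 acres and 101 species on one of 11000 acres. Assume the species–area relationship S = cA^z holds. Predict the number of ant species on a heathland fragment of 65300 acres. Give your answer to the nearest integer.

177

z = ln(101/57) / ln(11000/1780) = 0.5721 / 1.8213 = 0.3141
c = 57 / 1780^0.3141 = 57 / 10.49 = 5.431
S₃ = 5.431 × 65300^0.3141 = 5.431 × 32.54 ≈ 176.7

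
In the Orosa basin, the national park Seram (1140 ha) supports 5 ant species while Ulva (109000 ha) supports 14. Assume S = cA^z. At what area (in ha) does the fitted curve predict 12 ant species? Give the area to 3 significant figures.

z = ln(14/5) / ln(109000/1140) = 1.0296 / 4.5603 = 0.2258
c = 5 / 1140^0.2258 = 5 / 4.9 = 1.02
A = (12/1.02)^(1/0.2258) ⇒ ln A = ln(11.76)/0.2258 = 10.9163
A = e^10.9163 ≈ 55069 ha

55100 ha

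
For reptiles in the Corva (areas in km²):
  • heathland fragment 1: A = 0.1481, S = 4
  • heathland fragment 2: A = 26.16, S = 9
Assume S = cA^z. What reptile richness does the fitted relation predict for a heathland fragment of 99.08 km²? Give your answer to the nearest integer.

z = ln(9/4) / ln(26.16/0.1481) = 0.8109 / 5.1741 = 0.1567
c = 4 / 0.1481^0.1567 = 4 / 0.7413 = 5.396
S₃ = 5.396 × 99.08^0.1567 = 5.396 × 2.055 ≈ 11.09

11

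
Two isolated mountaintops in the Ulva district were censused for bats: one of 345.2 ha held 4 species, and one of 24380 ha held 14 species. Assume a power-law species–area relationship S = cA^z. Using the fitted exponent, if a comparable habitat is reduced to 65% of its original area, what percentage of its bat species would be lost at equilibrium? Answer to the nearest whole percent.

z = ln(14/4) / ln(24380/345.2) = 1.2528 / 4.2574 = 0.2943
S_new/S_old = (A_new/A_old)^z = 0.65^0.2943 = exp(0.2943 × -0.4308) = 0.8809
Fraction lost = 1 − 0.8809 = 0.1191

12%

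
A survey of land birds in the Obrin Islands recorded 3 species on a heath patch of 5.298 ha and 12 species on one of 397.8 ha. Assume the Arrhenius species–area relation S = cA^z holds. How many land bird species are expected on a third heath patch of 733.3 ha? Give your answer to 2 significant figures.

z = ln(12/3) / ln(397.8/5.298) = 1.3863 / 4.3186 = 0.3210
c = 3 / 5.298^0.3210 = 3 / 1.708 = 1.757
S₃ = 1.757 × 733.3^0.3210 = 1.757 × 8.313 ≈ 14.6

15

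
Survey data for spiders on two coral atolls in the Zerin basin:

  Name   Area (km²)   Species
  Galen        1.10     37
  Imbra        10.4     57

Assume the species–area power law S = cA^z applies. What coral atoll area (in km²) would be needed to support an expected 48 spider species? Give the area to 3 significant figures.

z = ln(57/37) / ln(10.4/1.1) = 0.4321 / 2.2465 = 0.1924
c = 37 / 1.1^0.1924 = 37 / 1.019 = 36.33
A = (48/36.33)^(1/0.1924) ⇒ ln A = ln(1.321)/0.1924 = 1.4484
A = e^1.4484 ≈ 4.256 km²

4.26 km²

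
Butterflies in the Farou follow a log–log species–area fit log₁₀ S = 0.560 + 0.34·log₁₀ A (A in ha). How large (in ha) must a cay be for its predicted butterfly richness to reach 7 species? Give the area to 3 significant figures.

6.89 ha

7 = 3.631 × A^0.34  ⇒  A^0.34 = 7/3.631 = 1.928
ln A = ln(1.928) / 0.34 = 0.6565 / 0.34 = 1.9308
A = e^1.9308 ≈ 6.895 ha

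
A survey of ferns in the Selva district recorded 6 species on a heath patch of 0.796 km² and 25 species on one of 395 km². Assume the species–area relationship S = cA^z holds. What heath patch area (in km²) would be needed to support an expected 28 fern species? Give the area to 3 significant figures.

z = ln(25/6) / ln(395/0.796) = 1.4271 / 6.2070 = 0.2299
c = 6 / 0.796^0.2299 = 6 / 0.9489 = 6.323
A = (28/6.323)^(1/0.2299) ⇒ ln A = ln(4.428)/0.2299 = 6.4718
A = e^6.4718 ≈ 646.6 km²

647 km²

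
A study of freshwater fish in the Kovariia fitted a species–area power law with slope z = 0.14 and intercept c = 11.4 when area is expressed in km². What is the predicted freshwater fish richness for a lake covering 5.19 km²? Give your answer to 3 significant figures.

14.4

S = 11.4 × 5.19^0.14
ln S = ln 11.4 + 0.14 × ln 5.19 = 2.4336 + 0.14 × 1.6467 = 2.6642
S = e^2.6642 ≈ 14.36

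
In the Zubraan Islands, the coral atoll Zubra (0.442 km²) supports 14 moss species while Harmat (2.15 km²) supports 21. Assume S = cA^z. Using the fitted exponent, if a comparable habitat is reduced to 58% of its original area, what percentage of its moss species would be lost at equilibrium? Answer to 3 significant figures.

13.0%

z = ln(21/14) / ln(2.15/0.442) = 0.4055 / 1.5819 = 0.2563
S_new/S_old = (A_new/A_old)^z = 0.58^0.2563 = exp(0.2563 × -0.5447) = 0.8697
Fraction lost = 1 − 0.8697 = 0.1303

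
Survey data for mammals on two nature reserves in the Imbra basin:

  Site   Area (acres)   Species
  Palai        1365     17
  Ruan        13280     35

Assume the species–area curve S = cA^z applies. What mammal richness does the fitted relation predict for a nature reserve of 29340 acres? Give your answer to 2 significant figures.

45

z = ln(35/17) / ln(13280/1365) = 0.7221 / 2.2751 = 0.3174
c = 17 / 1365^0.3174 = 17 / 9.888 = 1.719
S₃ = 1.719 × 29340^0.3174 = 1.719 × 26.18 ≈ 45.01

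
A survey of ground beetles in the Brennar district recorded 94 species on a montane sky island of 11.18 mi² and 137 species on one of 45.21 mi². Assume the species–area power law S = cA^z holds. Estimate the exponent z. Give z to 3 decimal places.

0.270

Taking logs: ln S = ln c + z ln A, so z = (ln S₂ − ln S₁)/(ln A₂ − ln A₁).
z = ln(137/94) / ln(45.21/11.18) = ln(1.457) / ln(4.044) = 0.3767 / 1.3972 = 0.2696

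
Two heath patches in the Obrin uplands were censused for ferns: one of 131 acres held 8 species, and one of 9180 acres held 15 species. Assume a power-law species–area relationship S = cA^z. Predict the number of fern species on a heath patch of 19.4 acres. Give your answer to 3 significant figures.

z = ln(15/8) / ln(9180/131) = 0.6286 / 4.2496 = 0.1479
c = 8 / 131^0.1479 = 8 / 2.057 = 3.89
S₃ = 3.89 × 19.4^0.1479 = 3.89 × 1.551 ≈ 6.031

6.03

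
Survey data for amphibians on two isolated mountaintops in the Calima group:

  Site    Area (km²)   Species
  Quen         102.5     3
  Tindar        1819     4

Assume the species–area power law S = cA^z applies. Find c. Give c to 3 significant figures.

1.89

z = ln(S₂/S₁) / ln(A₂/A₁) = ln(4/3) / ln(1819/102.5) = 0.2877 / 2.8762 = 0.1000
c = S₁ / A₁^z = 3 / 102.5^0.1000 = 3 / 1.589 = 1.888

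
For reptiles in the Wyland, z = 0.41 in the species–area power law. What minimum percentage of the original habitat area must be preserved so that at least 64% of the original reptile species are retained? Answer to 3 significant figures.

Need (A_new/A_old)^0.41 = 0.64, so A_new/A_old = 0.64^(1/0.41) = 0.64^2.439
ln(A_new/A_old) = ln 0.64 / 0.41 = -0.4463 / 0.41 = -1.0885
A_new/A_old = e^-1.0885 ≈ 0.3367

33.7%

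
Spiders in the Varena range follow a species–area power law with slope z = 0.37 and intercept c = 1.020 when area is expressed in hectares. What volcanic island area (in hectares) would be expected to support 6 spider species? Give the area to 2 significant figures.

120 hectares

6 = 1.02 × A^0.37  ⇒  A^0.37 = 6/1.02 = 5.882
ln A = ln(5.882) / 0.37 = 1.7720 / 0.37 = 4.7891
A = e^4.7891 ≈ 120.2 hectares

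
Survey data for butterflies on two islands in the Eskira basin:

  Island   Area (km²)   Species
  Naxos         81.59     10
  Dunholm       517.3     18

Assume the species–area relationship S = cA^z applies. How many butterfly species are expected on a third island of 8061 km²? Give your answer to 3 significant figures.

43.1

z = ln(18/10) / ln(517.3/81.59) = 0.5878 / 1.8469 = 0.3183
c = 10 / 81.59^0.3183 = 10 / 4.059 = 2.464
S₃ = 2.464 × 8061^0.3183 = 2.464 × 17.51 ≈ 43.14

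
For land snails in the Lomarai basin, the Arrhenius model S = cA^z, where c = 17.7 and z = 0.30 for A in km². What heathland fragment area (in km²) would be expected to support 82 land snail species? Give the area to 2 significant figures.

170 km²

82 = 17.7 × A^0.3  ⇒  A^0.3 = 82/17.7 = 4.633
ln A = ln(4.633) / 0.3 = 1.5332 / 0.3 = 5.1105
A = e^5.1105 ≈ 165.8 km²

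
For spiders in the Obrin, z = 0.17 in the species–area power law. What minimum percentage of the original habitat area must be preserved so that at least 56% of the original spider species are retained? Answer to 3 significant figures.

Need (A_new/A_old)^0.17 = 0.56, so A_new/A_old = 0.56^(1/0.17) = 0.56^5.882
ln(A_new/A_old) = ln 0.56 / 0.17 = -0.5798 / 0.17 = -3.4107
A_new/A_old = e^-3.4107 ≈ 0.03302

3.30%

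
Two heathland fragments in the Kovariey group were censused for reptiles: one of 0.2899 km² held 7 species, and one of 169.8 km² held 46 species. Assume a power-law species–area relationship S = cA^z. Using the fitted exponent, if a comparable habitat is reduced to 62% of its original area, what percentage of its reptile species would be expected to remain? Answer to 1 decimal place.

z = ln(46/7) / ln(169.8/0.2899) = 1.8827 / 6.3728 = 0.2954
S_new/S_old = (A_new/A_old)^z = 0.62^0.2954 = exp(0.2954 × -0.4780) = 0.8683

86.8%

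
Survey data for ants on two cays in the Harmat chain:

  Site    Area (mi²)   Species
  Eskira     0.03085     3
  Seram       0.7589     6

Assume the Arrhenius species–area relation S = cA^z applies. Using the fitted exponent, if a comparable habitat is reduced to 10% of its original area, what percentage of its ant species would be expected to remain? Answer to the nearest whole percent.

z = ln(6/3) / ln(0.7589/0.03085) = 0.6931 / 3.2027 = 0.2164
S_new/S_old = (A_new/A_old)^z = 0.1^0.2164 = exp(0.2164 × -2.3026) = 0.6075

61%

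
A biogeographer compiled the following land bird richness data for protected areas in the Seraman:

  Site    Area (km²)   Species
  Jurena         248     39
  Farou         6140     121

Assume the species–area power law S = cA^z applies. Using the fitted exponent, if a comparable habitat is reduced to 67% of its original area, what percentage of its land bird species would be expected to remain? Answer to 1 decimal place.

86.8%

z = ln(121/39) / ln(6140/248) = 1.1322 / 3.2092 = 0.3528
S_new/S_old = (A_new/A_old)^z = 0.67^0.3528 = exp(0.3528 × -0.4005) = 0.8682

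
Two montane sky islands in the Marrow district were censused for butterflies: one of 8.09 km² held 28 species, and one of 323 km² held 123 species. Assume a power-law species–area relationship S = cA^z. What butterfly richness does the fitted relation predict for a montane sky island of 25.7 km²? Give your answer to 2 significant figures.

z = ln(123/28) / ln(323/8.09) = 1.4800 / 3.6870 = 0.4014
c = 28 / 8.09^0.4014 = 28 / 2.314 = 12.1
S₃ = 12.1 × 25.7^0.4014 = 12.1 × 3.681 ≈ 44.53

45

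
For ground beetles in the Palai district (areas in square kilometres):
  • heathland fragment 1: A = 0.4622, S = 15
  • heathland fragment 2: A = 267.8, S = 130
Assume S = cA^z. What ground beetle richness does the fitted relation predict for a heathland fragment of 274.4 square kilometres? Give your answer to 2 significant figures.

z = ln(130/15) / ln(267.8/0.4622) = 2.1595 / 6.3620 = 0.3394
c = 15 / 0.4622^0.3394 = 15 / 0.7695 = 19.49
S₃ = 19.49 × 274.4^0.3394 = 19.49 × 6.725 ≈ 131.1

130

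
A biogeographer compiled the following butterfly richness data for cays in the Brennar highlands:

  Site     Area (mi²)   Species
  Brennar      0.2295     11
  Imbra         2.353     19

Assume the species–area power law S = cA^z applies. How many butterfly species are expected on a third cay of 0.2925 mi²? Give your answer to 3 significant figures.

z = ln(19/11) / ln(2.353/0.2295) = 0.5465 / 2.3275 = 0.2348
c = 11 / 0.2295^0.2348 = 11 / 0.7078 = 15.54
S₃ = 15.54 × 0.2925^0.2348 = 15.54 × 0.7493 ≈ 11.64

11.6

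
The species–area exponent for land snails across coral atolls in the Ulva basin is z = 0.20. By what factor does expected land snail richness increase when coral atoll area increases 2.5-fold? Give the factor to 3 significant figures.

1.20

S₂/S₁ = (A₂/A₁)^z = 2.5^0.2
ln(S₂/S₁) = 0.2 × ln 2.5 = 0.2 × 0.9163 = 0.1833
S₂/S₁ = e^0.1833 ≈ 1.201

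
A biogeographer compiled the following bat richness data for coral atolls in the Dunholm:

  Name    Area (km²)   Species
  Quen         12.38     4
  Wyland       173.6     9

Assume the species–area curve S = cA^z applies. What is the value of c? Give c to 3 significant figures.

z = ln(S₂/S₁) / ln(A₂/A₁) = ln(9/4) / ln(173.6/12.38) = 0.8109 / 2.6407 = 0.3071
c = S₁ / A₁^z = 4 / 12.38^0.3071 = 4 / 2.166 = 1.847

1.85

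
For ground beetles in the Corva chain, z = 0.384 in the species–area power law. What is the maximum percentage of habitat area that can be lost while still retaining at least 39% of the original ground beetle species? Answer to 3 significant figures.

Need (A_new/A_old)^0.384 = 0.39, so A_new/A_old = 0.39^(1/0.384) = 0.39^2.604
ln(A_new/A_old) = ln 0.39 / 0.384 = -0.9416 / 0.384 = -2.4521
A_new/A_old = e^-2.4521 ≈ 0.08611
Fraction that can be lost = 1 − 0.08611 = 0.9139

91.4%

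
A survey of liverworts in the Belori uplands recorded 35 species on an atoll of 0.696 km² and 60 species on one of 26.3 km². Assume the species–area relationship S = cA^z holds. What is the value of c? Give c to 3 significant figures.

36.9

z = ln(S₂/S₁) / ln(A₂/A₁) = ln(60/35) / ln(26.3/0.696) = 0.5390 / 3.6320 = 0.1484
c = S₁ / A₁^z = 35 / 0.696^0.1484 = 35 / 0.9476 = 36.93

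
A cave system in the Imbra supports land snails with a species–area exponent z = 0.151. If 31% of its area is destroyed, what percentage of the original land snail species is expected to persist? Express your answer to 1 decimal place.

94.6%

S_new/S_old = (A_new/A_old)^z = 0.69^0.151
= exp(0.151 × ln 0.69) = exp(0.151 × -0.3711) = exp(-0.0560) ≈ 0.9455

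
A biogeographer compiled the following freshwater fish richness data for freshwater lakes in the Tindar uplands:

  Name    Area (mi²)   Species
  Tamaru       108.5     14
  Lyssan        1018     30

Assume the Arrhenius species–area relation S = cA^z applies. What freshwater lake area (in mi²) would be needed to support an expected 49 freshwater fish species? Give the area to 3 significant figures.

4300 mi²

z = ln(30/14) / ln(1018/108.5) = 0.7621 / 2.2388 = 0.3404
c = 14 / 108.5^0.3404 = 14 / 4.931 = 2.839
A = (49/2.839)^(1/0.3404) ⇒ ln A = ln(17.26)/0.3404 = 8.3668
A = e^8.3668 ≈ 4302 mi²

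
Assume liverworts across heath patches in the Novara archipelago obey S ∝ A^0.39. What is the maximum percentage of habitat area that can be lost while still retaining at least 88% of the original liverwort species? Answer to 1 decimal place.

27.9%

Need (A_new/A_old)^0.39 = 0.88, so A_new/A_old = 0.88^(1/0.39) = 0.88^2.564
ln(A_new/A_old) = ln 0.88 / 0.39 = -0.1278 / 0.39 = -0.3278
A_new/A_old = e^-0.3278 ≈ 0.7205
Fraction that can be lost = 1 − 0.7205 = 0.2795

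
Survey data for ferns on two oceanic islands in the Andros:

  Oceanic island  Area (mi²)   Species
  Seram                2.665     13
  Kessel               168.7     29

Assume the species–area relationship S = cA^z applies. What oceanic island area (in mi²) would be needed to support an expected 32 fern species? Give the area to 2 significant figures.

z = ln(29/13) / ln(168.7/2.665) = 0.8023 / 4.1479 = 0.1934
c = 13 / 2.665^0.1934 = 13 / 1.209 = 10.75
A = (32/10.75)^(1/0.1934) ⇒ ln A = ln(2.975)/0.1934 = 5.6370
A = e^5.6370 ≈ 280.6 mi²

280 mi²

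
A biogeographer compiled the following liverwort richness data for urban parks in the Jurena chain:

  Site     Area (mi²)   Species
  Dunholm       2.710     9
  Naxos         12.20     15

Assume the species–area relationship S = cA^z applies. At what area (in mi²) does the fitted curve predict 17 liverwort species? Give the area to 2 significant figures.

18 mi²

z = ln(15/9) / ln(12.2/2.71) = 0.5108 / 1.5045 = 0.3395
c = 9 / 2.71^0.3395 = 9 / 1.403 = 6.416
A = (17/6.416)^(1/0.3395) ⇒ ln A = ln(2.65)/0.3395 = 2.8701
A = e^2.8701 ≈ 17.64 mi²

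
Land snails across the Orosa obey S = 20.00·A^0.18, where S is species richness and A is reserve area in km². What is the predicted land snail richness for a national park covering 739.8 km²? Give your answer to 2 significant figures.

66

S = 20 × 739.8^0.18
ln S = ln 20 + 0.18 × ln 739.8 = 2.9957 + 0.18 × 6.6064 = 4.1849
S = e^4.1849 ≈ 65.69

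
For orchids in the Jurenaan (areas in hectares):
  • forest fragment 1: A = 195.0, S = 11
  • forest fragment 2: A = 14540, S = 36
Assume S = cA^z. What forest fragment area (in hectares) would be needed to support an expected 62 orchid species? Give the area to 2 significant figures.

100000 hectares

z = ln(36/11) / ln(14540/195) = 1.1856 / 4.3117 = 0.2750
c = 11 / 195^0.2750 = 11 / 4.263 = 2.58
A = (62/2.58)^(1/0.2750) ⇒ ln A = ln(24.03)/0.2750 = 11.5616
A = e^11.5616 ≈ 104986 hectares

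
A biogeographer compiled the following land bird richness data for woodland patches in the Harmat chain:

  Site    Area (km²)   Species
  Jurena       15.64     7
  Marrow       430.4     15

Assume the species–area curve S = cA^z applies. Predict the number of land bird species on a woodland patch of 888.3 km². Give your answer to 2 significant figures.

z = ln(15/7) / ln(430.4/15.64) = 0.7621 / 3.3149 = 0.2299
c = 7 / 15.64^0.2299 = 7 / 1.882 = 3.72
S₃ = 3.72 × 888.3^0.2299 = 3.72 × 4.763 ≈ 17.72

18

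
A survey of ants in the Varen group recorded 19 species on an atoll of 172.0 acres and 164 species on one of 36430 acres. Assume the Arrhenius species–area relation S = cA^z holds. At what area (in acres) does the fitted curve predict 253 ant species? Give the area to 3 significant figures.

z = ln(164/19) / ln(36430/172) = 2.1554 / 5.3557 = 0.4025
c = 19 / 172^0.4025 = 19 / 7.938 = 2.394
A = (253/2.394)^(1/0.4025) ⇒ ln A = ln(105.7)/0.4025 = 11.5803
A = e^11.5803 ≈ 106973 acres

107000 acres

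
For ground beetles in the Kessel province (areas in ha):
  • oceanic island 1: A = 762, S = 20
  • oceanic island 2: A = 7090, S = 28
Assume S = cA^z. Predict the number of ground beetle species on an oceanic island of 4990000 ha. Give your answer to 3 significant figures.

75.3

z = ln(28/20) / ln(7090/762) = 0.3365 / 2.2305 = 0.1509
c = 20 / 762^0.1509 = 20 / 2.721 = 7.35
S₃ = 7.35 × 4990000^0.1509 = 7.35 × 10.24 ≈ 75.28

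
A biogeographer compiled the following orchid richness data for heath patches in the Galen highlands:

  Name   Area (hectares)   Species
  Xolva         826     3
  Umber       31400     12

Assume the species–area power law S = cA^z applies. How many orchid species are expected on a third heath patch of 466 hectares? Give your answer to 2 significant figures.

2.4

z = ln(12/3) / ln(31400/826) = 1.3863 / 3.6380 = 0.3811
c = 3 / 826^0.3811 = 3 / 12.93 = 0.232
S₃ = 0.232 × 466^0.3811 = 0.232 × 10.39 ≈ 2.412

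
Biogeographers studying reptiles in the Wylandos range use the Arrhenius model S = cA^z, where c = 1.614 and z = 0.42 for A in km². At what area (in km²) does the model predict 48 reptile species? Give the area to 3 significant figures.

3220 km²

48 = 1.614 × A^0.42  ⇒  A^0.42 = 48/1.614 = 29.74
ln A = ln(29.74) / 0.42 = 3.3925 / 0.42 = 8.0773
A = e^8.0773 ≈ 3221 km²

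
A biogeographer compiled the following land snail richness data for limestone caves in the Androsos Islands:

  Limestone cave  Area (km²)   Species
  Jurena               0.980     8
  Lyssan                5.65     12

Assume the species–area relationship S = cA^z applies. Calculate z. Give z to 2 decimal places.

0.23

Taking logs: ln S = ln c + z ln A, so z = (ln S₂ − ln S₁)/(ln A₂ − ln A₁).
z = ln(12/8) / ln(5.65/0.98) = ln(1.5) / ln(5.765) = 0.4055 / 1.7519 = 0.2314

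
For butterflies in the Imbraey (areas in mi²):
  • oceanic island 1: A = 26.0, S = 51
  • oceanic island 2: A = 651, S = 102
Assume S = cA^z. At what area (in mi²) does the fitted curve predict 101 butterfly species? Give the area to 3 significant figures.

z = ln(102/51) / ln(651/26) = 0.6931 / 3.2204 = 0.2152
c = 51 / 26^0.2152 = 51 / 2.016 = 25.29
A = (101/25.29)^(1/0.2152) ⇒ ln A = ln(3.993)/0.2152 = 6.4327
A = e^6.4327 ≈ 621.9 mi²

622 mi²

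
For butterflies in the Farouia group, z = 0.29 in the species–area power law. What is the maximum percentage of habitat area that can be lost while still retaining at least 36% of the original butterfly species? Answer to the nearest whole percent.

97%

Need (A_new/A_old)^0.29 = 0.36, so A_new/A_old = 0.36^(1/0.29) = 0.36^3.448
ln(A_new/A_old) = ln 0.36 / 0.29 = -1.0217 / 0.29 = -3.5229
A_new/A_old = e^-3.5229 ≈ 0.02951
Fraction that can be lost = 1 − 0.02951 = 0.9705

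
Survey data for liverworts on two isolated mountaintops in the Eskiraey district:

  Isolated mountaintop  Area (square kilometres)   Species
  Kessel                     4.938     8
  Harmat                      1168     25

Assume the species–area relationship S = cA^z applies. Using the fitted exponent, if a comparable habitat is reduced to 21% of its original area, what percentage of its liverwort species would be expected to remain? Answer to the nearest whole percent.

72%

z = ln(25/8) / ln(1168/4.938) = 1.1394 / 5.4661 = 0.2085
S_new/S_old = (A_new/A_old)^z = 0.21^0.2085 = exp(0.2085 × -1.5606) = 0.7223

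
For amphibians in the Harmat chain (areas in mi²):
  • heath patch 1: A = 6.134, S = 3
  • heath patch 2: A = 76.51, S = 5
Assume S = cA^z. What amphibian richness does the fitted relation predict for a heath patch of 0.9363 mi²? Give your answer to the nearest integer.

z = ln(5/3) / ln(76.51/6.134) = 0.5108 / 2.5236 = 0.2024
c = 3 / 6.134^0.2024 = 3 / 1.444 = 2.078
S₃ = 2.078 × 0.9363^0.2024 = 2.078 × 0.9868 ≈ 2.051

2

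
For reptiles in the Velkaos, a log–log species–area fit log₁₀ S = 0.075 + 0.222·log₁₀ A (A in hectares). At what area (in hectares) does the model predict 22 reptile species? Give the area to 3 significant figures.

22 = 1.189 × A^0.222  ⇒  A^0.222 = 22/1.189 = 18.51
ln A = ln(18.51) / 0.222 = 2.9183 / 0.222 = 13.1457
A = e^13.1457 ≈ 511813 hectares

512000 hectares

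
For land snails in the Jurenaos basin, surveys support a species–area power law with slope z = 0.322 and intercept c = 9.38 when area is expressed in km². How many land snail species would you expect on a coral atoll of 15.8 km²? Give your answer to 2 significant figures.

23

S = 9.38 × 15.8^0.322
ln S = ln 9.38 + 0.322 × ln 15.8 = 2.2386 + 0.322 × 2.7600 = 3.1273
S = e^3.1273 ≈ 22.81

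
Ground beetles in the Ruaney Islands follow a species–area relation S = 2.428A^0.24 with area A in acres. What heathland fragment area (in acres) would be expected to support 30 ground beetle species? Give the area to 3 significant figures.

35400 acres

30 = 2.428 × A^0.24  ⇒  A^0.24 = 30/2.428 = 12.36
ln A = ln(12.36) / 0.24 = 2.5141 / 0.24 = 10.4755
A = e^10.4755 ≈ 35438 acres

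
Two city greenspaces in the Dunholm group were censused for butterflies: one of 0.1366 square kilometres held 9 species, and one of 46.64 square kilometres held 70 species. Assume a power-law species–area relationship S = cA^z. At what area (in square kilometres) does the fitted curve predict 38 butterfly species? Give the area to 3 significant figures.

z = ln(70/9) / ln(46.64/0.1366) = 2.0513 / 5.8332 = 0.3517
c = 9 / 0.1366^0.3517 = 9 / 0.4966 = 18.12
A = (38/18.12)^(1/0.3517) ⇒ ln A = ln(2.097)/0.3517 = 2.1052
A = e^2.1052 ≈ 8.209 square kilometres

8.21 square kilometres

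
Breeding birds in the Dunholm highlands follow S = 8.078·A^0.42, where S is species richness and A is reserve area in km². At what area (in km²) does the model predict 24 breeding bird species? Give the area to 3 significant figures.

13.4 km²

24 = 8.078 × A^0.42  ⇒  A^0.42 = 24/8.078 = 2.971
ln A = ln(2.971) / 0.42 = 1.0889 / 0.42 = 2.5926
A = e^2.5926 ≈ 13.37 km²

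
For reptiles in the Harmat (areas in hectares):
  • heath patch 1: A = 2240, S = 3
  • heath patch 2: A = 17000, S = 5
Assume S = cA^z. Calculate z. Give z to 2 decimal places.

Taking logs: ln S = ln c + z ln A, so z = (ln S₂ − ln S₁)/(ln A₂ − ln A₁).
z = ln(5/3) / ln(17000/2240) = ln(1.667) / ln(7.589) = 0.5108 / 2.0267 = 0.2520

0.25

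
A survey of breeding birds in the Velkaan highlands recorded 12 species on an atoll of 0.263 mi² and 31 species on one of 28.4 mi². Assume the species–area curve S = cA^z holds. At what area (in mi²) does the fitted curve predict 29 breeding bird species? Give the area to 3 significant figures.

z = ln(31/12) / ln(28.4/0.263) = 0.9491 / 4.6820 = 0.2027
c = 12 / 0.263^0.2027 = 12 / 0.7628 = 15.73
A = (29/15.73)^(1/0.2027) ⇒ ln A = ln(1.843)/0.2027 = 3.0174
A = e^3.0174 ≈ 20.44 mi²

20.4 mi²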